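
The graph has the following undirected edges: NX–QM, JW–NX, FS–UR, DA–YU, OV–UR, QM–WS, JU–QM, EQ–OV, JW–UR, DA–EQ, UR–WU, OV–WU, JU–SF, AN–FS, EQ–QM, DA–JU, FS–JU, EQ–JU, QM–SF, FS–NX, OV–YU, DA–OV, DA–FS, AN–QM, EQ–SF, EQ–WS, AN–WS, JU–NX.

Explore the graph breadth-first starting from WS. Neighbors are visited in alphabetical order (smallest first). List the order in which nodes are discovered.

Visit WS; enqueue AN, EQ, QM → queue [AN, EQ, QM]
Visit AN; enqueue FS → queue [EQ, QM, FS]
Visit EQ; enqueue DA, JU, OV, SF → queue [QM, FS, DA, JU, OV, SF]
Visit QM; enqueue NX → queue [FS, DA, JU, OV, SF, NX]
Visit FS; enqueue UR → queue [DA, JU, OV, SF, NX, UR]
Visit DA; enqueue YU → queue [JU, OV, SF, NX, UR, YU]
Visit JU → queue [OV, SF, NX, UR, YU]
Visit OV; enqueue WU → queue [SF, NX, UR, YU, WU]
Visit SF → queue [NX, UR, YU, WU]
Visit NX; enqueue JW → queue [UR, YU, WU, JW]
Visit UR → queue [YU, WU, JW]
Visit YU → queue [WU, JW]
Visit WU → queue [JW]
Visit JW → queue []

WS -> AN -> EQ -> QM -> FS -> DA -> JU -> OV -> SF -> NX -> UR -> YU -> WU -> JW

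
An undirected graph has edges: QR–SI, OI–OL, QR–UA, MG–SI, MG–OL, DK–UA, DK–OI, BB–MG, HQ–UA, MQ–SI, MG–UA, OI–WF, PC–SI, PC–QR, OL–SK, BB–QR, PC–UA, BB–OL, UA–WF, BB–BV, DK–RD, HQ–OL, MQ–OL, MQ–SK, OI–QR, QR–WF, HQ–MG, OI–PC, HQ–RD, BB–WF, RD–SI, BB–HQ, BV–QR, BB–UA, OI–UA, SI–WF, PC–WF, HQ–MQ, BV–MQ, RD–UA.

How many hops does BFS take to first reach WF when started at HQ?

Level 0: HQ
Level 1: BB, MG, MQ, OL, RD, UA
Level 2: BV, DK, OI, PC, QR, SI, SK, WF
WF first appears at level 2.

2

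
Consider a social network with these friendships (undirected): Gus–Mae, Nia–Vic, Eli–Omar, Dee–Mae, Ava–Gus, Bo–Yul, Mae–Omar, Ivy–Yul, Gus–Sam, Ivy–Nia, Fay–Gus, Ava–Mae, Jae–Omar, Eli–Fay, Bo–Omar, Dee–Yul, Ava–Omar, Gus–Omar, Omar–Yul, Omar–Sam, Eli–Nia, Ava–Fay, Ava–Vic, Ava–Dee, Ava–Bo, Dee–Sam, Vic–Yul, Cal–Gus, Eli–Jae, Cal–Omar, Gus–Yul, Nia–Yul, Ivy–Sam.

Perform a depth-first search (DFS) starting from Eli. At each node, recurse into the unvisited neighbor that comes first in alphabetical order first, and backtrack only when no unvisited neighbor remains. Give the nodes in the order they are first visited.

Visit Eli
Eli → Fay
Fay → Ava
Ava → Bo
Bo → Omar
Omar → Cal
Cal → Gus
Gus → Mae
Mae → Dee
Dee → Sam
Sam → Ivy
Ivy → Nia
Nia → Vic
Vic → Yul
Omar → Jae

Eli Fay Ava Bo Omar Cal Gus Mae Dee Sam Ivy Nia Vic Yul Jae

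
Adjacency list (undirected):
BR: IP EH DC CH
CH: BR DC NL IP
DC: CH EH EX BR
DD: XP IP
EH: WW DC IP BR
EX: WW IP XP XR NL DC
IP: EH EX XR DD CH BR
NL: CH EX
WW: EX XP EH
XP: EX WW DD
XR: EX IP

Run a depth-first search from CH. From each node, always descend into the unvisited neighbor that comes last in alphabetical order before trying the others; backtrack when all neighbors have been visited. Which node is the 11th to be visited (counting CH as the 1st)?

BR

Visit CH
CH → NL
NL → EX
EX → XR
XR → IP
IP → EH
EH → WW
WW → XP
XP → DD
EH → DC
DC → BR

Visit order: CH, NL, EX, XR, IP, EH, WW, XP, DD, DC, BR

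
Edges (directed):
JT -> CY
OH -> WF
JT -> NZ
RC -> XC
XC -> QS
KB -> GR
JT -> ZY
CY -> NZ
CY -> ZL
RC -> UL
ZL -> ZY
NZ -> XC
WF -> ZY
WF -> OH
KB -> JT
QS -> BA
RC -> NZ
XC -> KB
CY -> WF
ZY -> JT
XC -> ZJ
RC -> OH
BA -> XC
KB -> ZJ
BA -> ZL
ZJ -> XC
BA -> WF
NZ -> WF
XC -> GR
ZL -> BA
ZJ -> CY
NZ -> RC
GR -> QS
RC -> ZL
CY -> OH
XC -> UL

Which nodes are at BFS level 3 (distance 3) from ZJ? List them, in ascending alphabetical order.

BA, JT, RC, ZY

Level 0: ZJ
Level 1: CY, XC
Level 2: GR, KB, NZ, OH, QS, UL, WF, ZL
Level 3: BA, JT, RC, ZY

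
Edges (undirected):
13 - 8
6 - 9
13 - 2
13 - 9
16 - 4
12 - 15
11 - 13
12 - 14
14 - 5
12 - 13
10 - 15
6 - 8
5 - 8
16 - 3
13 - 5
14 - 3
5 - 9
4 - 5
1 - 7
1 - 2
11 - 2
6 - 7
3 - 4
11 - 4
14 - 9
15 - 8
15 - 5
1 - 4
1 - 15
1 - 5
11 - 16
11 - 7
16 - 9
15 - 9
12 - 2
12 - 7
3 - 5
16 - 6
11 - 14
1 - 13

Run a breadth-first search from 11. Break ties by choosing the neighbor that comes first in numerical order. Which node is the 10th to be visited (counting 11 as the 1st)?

Visit 11; enqueue 2, 4, 7, 13, 14, 16 → queue [2, 4, 7, 13, 14, 16]
Visit 2; enqueue 1, 12 → queue [4, 7, 13, 14, 16, 1, 12]
Visit 4; enqueue 3, 5 → queue [7, 13, 14, 16, 1, 12, 3, 5]
Visit 7; enqueue 6 → queue [13, 14, 16, 1, 12, 3, 5, 6]
Visit 13; enqueue 8, 9 → queue [14, 16, 1, 12, 3, 5, 6, 8, 9]
Visit 14 → queue [16, 1, 12, 3, 5, 6, 8, 9]
Visit 16 → queue [1, 12, 3, 5, 6, 8, 9]
Visit 1; enqueue 15 → queue [12, 3, 5, 6, 8, 9, 15]
Visit 12 → queue [3, 5, 6, 8, 9, 15]
Visit 3 → queue [5, 6, 8, 9, 15]
Visit 5 → queue [6, 8, 9, 15]
Visit 6 → queue [8, 9, 15]
Visit 8 → queue [9, 15]
Visit 9 → queue [15]
Visit 15; enqueue 10 → queue [10]
Visit 10 → queue []

Visit order: 11, 2, 4, 7, 13, 14, 16, 1, 12, 3, 5, 6, 8, 9, 15, 10

3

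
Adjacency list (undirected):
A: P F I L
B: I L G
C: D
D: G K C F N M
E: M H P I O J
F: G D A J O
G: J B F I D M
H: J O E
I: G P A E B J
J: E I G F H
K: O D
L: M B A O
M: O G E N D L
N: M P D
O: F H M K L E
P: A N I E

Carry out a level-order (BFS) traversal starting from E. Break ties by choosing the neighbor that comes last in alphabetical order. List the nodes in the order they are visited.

E P O M J I H N A L K F G D B C

Visit E; enqueue P, O, M, J, I, H → queue [P, O, M, J, I, H]
Visit P; enqueue N, A → queue [O, M, J, I, H, N, A]
Visit O; enqueue L, K, F → queue [M, J, I, H, N, A, L, K, F]
Visit M; enqueue G, D → queue [J, I, H, N, A, L, K, F, G, D]
Visit J → queue [I, H, N, A, L, K, F, G, D]
Visit I; enqueue B → queue [H, N, A, L, K, F, G, D, B]
Visit H → queue [N, A, L, K, F, G, D, B]
Visit N → queue [A, L, K, F, G, D, B]
Visit A → queue [L, K, F, G, D, B]
Visit L → queue [K, F, G, D, B]
Visit K → queue [F, G, D, B]
Visit F → queue [G, D, B]
Visit G → queue [D, B]
Visit D; enqueue C → queue [B, C]
Visit B → queue [C]
Visit C → queue []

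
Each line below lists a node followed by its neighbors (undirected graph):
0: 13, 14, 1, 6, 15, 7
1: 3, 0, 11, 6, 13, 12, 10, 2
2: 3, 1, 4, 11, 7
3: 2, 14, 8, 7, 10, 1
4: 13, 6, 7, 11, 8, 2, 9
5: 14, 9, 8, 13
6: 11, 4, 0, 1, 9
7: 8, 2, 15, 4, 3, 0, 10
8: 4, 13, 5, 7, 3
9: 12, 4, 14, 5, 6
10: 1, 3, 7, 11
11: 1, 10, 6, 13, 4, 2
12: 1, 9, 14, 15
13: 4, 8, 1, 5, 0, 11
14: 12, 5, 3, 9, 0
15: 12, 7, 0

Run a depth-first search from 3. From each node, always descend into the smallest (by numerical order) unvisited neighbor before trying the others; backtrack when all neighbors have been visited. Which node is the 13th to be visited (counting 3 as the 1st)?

15

Visit 3
3 → 1
1 → 0
0 → 6
6 → 4
4 → 2
2 → 7
7 → 8
8 → 5
5 → 9
9 → 12
12 → 14
12 → 15
5 → 13
13 → 11
11 → 10

Visit order: 3, 1, 0, 6, 4, 2, 7, 8, 5, 9, 12, 14, 15, 13, 11, 10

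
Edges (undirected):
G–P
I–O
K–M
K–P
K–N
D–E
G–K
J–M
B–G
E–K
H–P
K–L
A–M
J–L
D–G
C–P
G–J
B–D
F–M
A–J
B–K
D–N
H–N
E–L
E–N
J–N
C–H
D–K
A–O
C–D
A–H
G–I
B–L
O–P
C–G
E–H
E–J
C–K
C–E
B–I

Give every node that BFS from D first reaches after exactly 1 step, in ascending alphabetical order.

B, C, E, G, K, N

Level 0: D
Level 1: B, C, E, G, K, N
Level 2: H, I, J, L, M, P
Level 3: A, F, O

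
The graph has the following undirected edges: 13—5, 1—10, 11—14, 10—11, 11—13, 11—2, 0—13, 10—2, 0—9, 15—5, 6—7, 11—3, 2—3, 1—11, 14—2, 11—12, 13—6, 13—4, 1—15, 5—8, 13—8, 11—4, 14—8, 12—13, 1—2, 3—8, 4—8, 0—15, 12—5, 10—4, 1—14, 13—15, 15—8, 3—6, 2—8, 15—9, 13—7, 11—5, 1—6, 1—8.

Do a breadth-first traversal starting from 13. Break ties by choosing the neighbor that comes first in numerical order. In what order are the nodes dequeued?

Visit 13; enqueue 0, 4, 5, 6, 7, 8, 11, 12, 15 → queue [0, 4, 5, 6, 7, 8, 11, 12, 15]
Visit 0; enqueue 9 → queue [4, 5, 6, 7, 8, 11, 12, 15, 9]
Visit 4; enqueue 10 → queue [5, 6, 7, 8, 11, 12, 15, 9, 10]
Visit 5 → queue [6, 7, 8, 11, 12, 15, 9, 10]
Visit 6; enqueue 1, 3 → queue [7, 8, 11, 12, 15, 9, 10, 1, 3]
Visit 7 → queue [8, 11, 12, 15, 9, 10, 1, 3]
Visit 8; enqueue 2, 14 → queue [11, 12, 15, 9, 10, 1, 3, 2, 14]
Visit 11 → queue [12, 15, 9, 10, 1, 3, 2, 14]
Visit 12 → queue [15, 9, 10, 1, 3, 2, 14]
Visit 15 → queue [9, 10, 1, 3, 2, 14]
Visit 9 → queue [10, 1, 3, 2, 14]
Visit 10 → queue [1, 3, 2, 14]
Visit 1 → queue [3, 2, 14]
Visit 3 → queue [2, 14]
Visit 2 → queue [14]
Visit 14 → queue []

13 → 0 → 4 → 5 → 6 → 7 → 8 → 11 → 12 → 15 → 9 → 10 → 1 → 3 → 2 → 14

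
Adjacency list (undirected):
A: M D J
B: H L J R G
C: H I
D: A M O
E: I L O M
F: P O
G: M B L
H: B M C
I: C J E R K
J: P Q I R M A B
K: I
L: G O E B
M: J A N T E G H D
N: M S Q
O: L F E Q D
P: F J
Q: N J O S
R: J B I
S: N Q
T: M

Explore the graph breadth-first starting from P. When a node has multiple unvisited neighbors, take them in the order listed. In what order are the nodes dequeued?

Visit P; enqueue F, J → queue [F, J]
Visit F; enqueue O → queue [J, O]
Visit J; enqueue Q, I, R, M, A, B → queue [O, Q, I, R, M, A, B]
Visit O; enqueue L, E, D → queue [Q, I, R, M, A, B, L, E, D]
Visit Q; enqueue N, S → queue [I, R, M, A, B, L, E, D, N, S]
Visit I; enqueue C, K → queue [R, M, A, B, L, E, D, N, S, C, K]
Visit R → queue [M, A, B, L, E, D, N, S, C, K]
Visit M; enqueue T, G, H → queue [A, B, L, E, D, N, S, C, K, T, G, H]
Visit A → queue [B, L, E, D, N, S, C, K, T, G, H]
Visit B → queue [L, E, D, N, S, C, K, T, G, H]
Visit L → queue [E, D, N, S, C, K, T, G, H]
Visit E → queue [D, N, S, C, K, T, G, H]
Visit D → queue [N, S, C, K, T, G, H]
Visit N → queue [S, C, K, T, G, H]
Visit S → queue [C, K, T, G, H]
Visit C → queue [K, T, G, H]
Visit K → queue [T, G, H]
Visit T → queue [G, H]
Visit G → queue [H]
Visit H → queue []

P → F → J → O → Q → I → R → M → A → B → L → E → D → N → S → C → K → T → G → H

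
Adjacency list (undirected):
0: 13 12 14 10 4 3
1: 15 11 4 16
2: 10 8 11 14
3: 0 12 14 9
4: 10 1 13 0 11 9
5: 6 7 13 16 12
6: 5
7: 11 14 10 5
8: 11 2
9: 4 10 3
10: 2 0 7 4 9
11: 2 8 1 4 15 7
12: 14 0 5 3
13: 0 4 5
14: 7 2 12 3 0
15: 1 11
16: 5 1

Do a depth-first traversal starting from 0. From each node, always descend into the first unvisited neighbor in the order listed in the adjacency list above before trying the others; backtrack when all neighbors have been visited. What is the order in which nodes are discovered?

Visit 0
0 → 13
13 → 4
4 → 10
10 → 2
2 → 8
8 → 11
11 → 1
1 → 15
1 → 16
16 → 5
5 → 6
5 → 7
7 → 14
14 → 12
12 → 3
3 → 9

0 13 4 10 2 8 11 1 15 16 5 6 7 14 12 3 9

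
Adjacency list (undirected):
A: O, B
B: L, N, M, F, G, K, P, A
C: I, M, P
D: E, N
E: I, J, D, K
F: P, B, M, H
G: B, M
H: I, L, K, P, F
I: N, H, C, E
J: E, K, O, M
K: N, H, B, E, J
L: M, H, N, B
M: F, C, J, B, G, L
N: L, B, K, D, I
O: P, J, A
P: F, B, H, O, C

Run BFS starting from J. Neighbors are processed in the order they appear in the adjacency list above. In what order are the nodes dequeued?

Visit J; enqueue E, K, O, M → queue [E, K, O, M]
Visit E; enqueue I, D → queue [K, O, M, I, D]
Visit K; enqueue N, H, B → queue [O, M, I, D, N, H, B]
Visit O; enqueue P, A → queue [M, I, D, N, H, B, P, A]
Visit M; enqueue F, C, G, L → queue [I, D, N, H, B, P, A, F, C, G, L]
Visit I → queue [D, N, H, B, P, A, F, C, G, L]
Visit D → queue [N, H, B, P, A, F, C, G, L]
Visit N → queue [H, B, P, A, F, C, G, L]
Visit H → queue [B, P, A, F, C, G, L]
Visit B → queue [P, A, F, C, G, L]
Visit P → queue [A, F, C, G, L]
Visit A → queue [F, C, G, L]
Visit F → queue [C, G, L]
Visit C → queue [G, L]
Visit G → queue [L]
Visit L → queue []

J, E, K, O, M, I, D, N, H, B, P, A, F, C, G, L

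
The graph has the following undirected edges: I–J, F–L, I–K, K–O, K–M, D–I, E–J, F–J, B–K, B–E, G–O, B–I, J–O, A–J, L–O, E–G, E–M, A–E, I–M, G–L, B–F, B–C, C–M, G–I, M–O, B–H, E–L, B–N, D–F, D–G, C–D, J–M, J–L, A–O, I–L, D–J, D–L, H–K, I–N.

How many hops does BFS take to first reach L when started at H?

Level 0: H
Level 1: B, K
Level 2: C, E, F, I, M, N, O
Level 3: A, D, G, J, L
L first appears at level 3.

3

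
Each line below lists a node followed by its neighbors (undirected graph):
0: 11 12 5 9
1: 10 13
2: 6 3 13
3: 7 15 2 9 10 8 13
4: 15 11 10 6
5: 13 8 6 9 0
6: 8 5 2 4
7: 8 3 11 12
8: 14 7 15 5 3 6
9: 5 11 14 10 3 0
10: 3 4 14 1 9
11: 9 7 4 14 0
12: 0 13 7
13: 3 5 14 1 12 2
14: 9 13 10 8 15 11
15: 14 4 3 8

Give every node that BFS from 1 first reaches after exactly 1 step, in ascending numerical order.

10, 13

Level 0: 1
Level 1: 10, 13
Level 2: 2, 3, 4, 5, 9, 12, 14
Level 3: 0, 6, 7, 8, 11, 15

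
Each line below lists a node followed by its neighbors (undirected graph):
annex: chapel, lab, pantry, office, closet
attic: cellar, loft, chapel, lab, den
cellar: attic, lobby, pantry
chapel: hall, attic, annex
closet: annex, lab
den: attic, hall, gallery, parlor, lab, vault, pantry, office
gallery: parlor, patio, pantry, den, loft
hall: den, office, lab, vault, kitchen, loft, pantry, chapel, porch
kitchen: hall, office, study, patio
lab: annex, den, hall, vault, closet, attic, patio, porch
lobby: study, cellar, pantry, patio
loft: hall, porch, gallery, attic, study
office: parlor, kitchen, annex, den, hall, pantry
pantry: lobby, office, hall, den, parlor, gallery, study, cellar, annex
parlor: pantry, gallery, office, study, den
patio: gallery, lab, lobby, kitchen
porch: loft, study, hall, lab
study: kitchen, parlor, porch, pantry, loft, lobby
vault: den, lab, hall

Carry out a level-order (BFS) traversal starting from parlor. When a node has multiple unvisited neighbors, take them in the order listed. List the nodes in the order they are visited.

parlor, pantry, gallery, office, study, den, lobby, hall, cellar, annex, patio, loft, kitchen, porch, attic, lab, vault, chapel, closet

Visit parlor; enqueue pantry, gallery, office, study, den → queue [pantry, gallery, office, study, den]
Visit pantry; enqueue lobby, hall, cellar, annex → queue [gallery, office, study, den, lobby, hall, cellar, annex]
Visit gallery; enqueue patio, loft → queue [office, study, den, lobby, hall, cellar, annex, patio, loft]
Visit office; enqueue kitchen → queue [study, den, lobby, hall, cellar, annex, patio, loft, kitchen]
Visit study; enqueue porch → queue [den, lobby, hall, cellar, annex, patio, loft, kitchen, porch]
Visit den; enqueue attic, lab, vault → queue [lobby, hall, cellar, annex, patio, loft, kitchen, porch, attic, lab, vault]
Visit lobby → queue [hall, cellar, annex, patio, loft, kitchen, porch, attic, lab, vault]
Visit hall; enqueue chapel → queue [cellar, annex, patio, loft, kitchen, porch, attic, lab, vault, chapel]
Visit cellar → queue [annex, patio, loft, kitchen, porch, attic, lab, vault, chapel]
Visit annex; enqueue closet → queue [patio, loft, kitchen, porch, attic, lab, vault, chapel, closet]
Visit patio → queue [loft, kitchen, porch, attic, lab, vault, chapel, closet]
Visit loft → queue [kitchen, porch, attic, lab, vault, chapel, closet]
Visit kitchen → queue [porch, attic, lab, vault, chapel, closet]
Visit porch → queue [attic, lab, vault, chapel, closet]
Visit attic → queue [lab, vault, chapel, closet]
Visit lab → queue [vault, chapel, closet]
Visit vault → queue [chapel, closet]
Visit chapel → queue [closet]
Visit closet → queue []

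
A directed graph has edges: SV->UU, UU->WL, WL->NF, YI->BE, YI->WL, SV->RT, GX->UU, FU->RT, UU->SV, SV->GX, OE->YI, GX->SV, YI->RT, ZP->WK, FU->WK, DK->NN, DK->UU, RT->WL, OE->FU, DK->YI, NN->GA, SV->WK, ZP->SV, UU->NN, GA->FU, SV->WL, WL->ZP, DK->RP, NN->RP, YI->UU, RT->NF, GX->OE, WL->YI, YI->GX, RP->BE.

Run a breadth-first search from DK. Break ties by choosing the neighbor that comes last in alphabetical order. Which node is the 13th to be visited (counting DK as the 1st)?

Visit DK; enqueue YI, UU, RP, NN → queue [YI, UU, RP, NN]
Visit YI; enqueue WL, RT, GX, BE → queue [UU, RP, NN, WL, RT, GX, BE]
Visit UU; enqueue SV → queue [RP, NN, WL, RT, GX, BE, SV]
Visit RP → queue [NN, WL, RT, GX, BE, SV]
Visit NN; enqueue GA → queue [WL, RT, GX, BE, SV, GA]
Visit WL; enqueue ZP, NF → queue [RT, GX, BE, SV, GA, ZP, NF]
Visit RT → queue [GX, BE, SV, GA, ZP, NF]
Visit GX; enqueue OE → queue [BE, SV, GA, ZP, NF, OE]
Visit BE → queue [SV, GA, ZP, NF, OE]
Visit SV; enqueue WK → queue [GA, ZP, NF, OE, WK]
Visit GA; enqueue FU → queue [ZP, NF, OE, WK, FU]
Visit ZP → queue [NF, OE, WK, FU]
Visit NF → queue [OE, WK, FU]
Visit OE → queue [WK, FU]
Visit WK → queue [FU]
Visit FU → queue []

Visit order: DK, YI, UU, RP, NN, WL, RT, GX, BE, SV, GA, ZP, NF, OE, WK, FU

NF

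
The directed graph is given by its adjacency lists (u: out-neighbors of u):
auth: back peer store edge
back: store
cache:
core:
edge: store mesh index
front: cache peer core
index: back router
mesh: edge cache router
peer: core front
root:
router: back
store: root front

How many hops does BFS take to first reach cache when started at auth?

Level 0: auth
Level 1: back, edge, peer, store
Level 2: core, front, index, mesh, root
Level 3: cache, router
cache first appears at level 3.

3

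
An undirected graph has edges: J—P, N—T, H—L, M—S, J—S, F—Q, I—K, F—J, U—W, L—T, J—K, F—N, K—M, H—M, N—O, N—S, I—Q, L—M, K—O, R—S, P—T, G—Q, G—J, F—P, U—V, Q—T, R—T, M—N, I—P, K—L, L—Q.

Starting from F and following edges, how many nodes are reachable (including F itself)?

BFS from F visits: F, J, N, P, Q, G, K, S, M, O, T, I, L, R, H
Reachable nodes: 15 of 18 total.

15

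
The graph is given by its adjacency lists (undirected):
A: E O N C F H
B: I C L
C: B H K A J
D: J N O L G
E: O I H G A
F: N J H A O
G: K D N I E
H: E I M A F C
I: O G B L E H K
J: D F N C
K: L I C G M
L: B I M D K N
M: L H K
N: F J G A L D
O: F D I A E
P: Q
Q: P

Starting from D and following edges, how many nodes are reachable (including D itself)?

BFS from D visits: D, O, N, L, J, G, I, F, E, A, M, K, B, C, H
Reachable nodes: 15 of 17 total.

15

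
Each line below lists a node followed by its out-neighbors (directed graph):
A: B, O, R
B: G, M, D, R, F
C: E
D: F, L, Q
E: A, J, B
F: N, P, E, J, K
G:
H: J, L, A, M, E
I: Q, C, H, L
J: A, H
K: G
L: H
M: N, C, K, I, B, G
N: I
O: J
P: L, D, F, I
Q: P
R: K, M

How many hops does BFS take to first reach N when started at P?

2

Level 0: P
Level 1: D, F, I, L
Level 2: C, E, H, J, K, N, Q
Level 3: A, B, G, M
Level 4: O, R
N first appears at level 2.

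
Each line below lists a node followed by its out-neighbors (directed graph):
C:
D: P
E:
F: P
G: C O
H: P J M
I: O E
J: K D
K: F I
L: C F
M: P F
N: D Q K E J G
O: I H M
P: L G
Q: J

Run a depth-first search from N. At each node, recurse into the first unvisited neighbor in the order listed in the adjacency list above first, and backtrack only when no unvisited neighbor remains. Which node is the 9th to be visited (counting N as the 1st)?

Visit N
N → D
D → P
P → L
L → C
L → F
P → G
G → O
O → I
I → E
O → H
H → J
J → K
H → M
N → Q

Visit order: N, D, P, L, C, F, G, O, I, E, H, J, K, M, Q

I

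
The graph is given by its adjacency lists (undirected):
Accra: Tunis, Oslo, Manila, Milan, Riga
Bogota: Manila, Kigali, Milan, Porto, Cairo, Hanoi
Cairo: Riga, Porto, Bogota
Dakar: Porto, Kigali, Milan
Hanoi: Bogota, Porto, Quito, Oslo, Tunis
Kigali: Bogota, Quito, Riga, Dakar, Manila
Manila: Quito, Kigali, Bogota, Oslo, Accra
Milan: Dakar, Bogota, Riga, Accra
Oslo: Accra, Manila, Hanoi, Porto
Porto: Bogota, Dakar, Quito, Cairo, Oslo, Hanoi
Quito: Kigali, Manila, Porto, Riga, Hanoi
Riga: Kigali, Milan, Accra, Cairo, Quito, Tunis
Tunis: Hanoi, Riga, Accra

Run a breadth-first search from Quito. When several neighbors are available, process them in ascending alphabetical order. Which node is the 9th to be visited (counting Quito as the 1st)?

Tunis

Visit Quito; enqueue Hanoi, Kigali, Manila, Porto, Riga → queue [Hanoi, Kigali, Manila, Porto, Riga]
Visit Hanoi; enqueue Bogota, Oslo, Tunis → queue [Kigali, Manila, Porto, Riga, Bogota, Oslo, Tunis]
Visit Kigali; enqueue Dakar → queue [Manila, Porto, Riga, Bogota, Oslo, Tunis, Dakar]
Visit Manila; enqueue Accra → queue [Porto, Riga, Bogota, Oslo, Tunis, Dakar, Accra]
Visit Porto; enqueue Cairo → queue [Riga, Bogota, Oslo, Tunis, Dakar, Accra, Cairo]
Visit Riga; enqueue Milan → queue [Bogota, Oslo, Tunis, Dakar, Accra, Cairo, Milan]
Visit Bogota → queue [Oslo, Tunis, Dakar, Accra, Cairo, Milan]
Visit Oslo → queue [Tunis, Dakar, Accra, Cairo, Milan]
Visit Tunis → queue [Dakar, Accra, Cairo, Milan]
Visit Dakar → queue [Accra, Cairo, Milan]
Visit Accra → queue [Cairo, Milan]
Visit Cairo → queue [Milan]
Visit Milan → queue []

Visit order: Quito, Hanoi, Kigali, Manila, Porto, Riga, Bogota, Oslo, Tunis, Dakar, Accra, Cairo, Milan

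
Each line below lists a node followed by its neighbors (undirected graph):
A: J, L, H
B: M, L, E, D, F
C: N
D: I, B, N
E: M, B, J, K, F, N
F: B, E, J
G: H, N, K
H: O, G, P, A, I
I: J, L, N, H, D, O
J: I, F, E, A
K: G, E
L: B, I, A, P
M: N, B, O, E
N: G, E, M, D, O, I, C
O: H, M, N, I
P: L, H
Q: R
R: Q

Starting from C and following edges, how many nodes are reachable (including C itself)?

16

BFS from C visits: C, N, G, E, M, D, O, I, H, K, B, J, F, L, P, A
Reachable nodes: 16 of 18 total.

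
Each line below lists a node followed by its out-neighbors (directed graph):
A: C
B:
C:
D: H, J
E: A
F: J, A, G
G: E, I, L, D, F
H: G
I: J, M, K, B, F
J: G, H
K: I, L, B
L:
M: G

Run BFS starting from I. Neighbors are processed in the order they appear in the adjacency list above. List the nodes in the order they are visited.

I -> J -> M -> K -> B -> F -> G -> H -> L -> A -> E -> D -> C

Visit I; enqueue J, M, K, B, F → queue [J, M, K, B, F]
Visit J; enqueue G, H → queue [M, K, B, F, G, H]
Visit M → queue [K, B, F, G, H]
Visit K; enqueue L → queue [B, F, G, H, L]
Visit B → queue [F, G, H, L]
Visit F; enqueue A → queue [G, H, L, A]
Visit G; enqueue E, D → queue [H, L, A, E, D]
Visit H → queue [L, A, E, D]
Visit L → queue [A, E, D]
Visit A; enqueue C → queue [E, D, C]
Visit E → queue [D, C]
Visit D → queue [C]
Visit C → queue []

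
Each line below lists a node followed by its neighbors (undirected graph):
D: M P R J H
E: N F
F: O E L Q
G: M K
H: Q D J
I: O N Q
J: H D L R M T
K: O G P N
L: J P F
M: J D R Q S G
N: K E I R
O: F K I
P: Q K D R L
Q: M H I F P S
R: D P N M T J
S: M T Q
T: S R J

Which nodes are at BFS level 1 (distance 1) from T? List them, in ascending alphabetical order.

Level 0: T
Level 1: J, R, S
Level 2: D, H, L, M, N, P, Q
Level 3: E, F, G, I, K
Level 4: O

J, R, S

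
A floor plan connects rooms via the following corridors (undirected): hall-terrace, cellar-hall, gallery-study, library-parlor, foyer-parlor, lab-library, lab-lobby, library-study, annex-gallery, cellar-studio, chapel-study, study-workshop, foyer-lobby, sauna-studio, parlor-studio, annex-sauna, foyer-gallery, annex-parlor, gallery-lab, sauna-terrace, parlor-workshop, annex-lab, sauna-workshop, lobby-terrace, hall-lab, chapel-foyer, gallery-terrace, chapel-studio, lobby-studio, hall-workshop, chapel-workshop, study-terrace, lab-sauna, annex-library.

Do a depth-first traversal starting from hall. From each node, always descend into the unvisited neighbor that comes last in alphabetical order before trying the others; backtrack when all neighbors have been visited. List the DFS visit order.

Visit hall
hall → workshop
workshop → study
study → terrace
terrace → sauna
sauna → studio
studio → parlor
parlor → library
library → lab
lab → lobby
lobby → foyer
foyer → gallery
gallery → annex
foyer → chapel
studio → cellar

hall -> workshop -> study -> terrace -> sauna -> studio -> parlor -> library -> lab -> lobby -> foyer -> gallery -> annex -> chapel -> cellar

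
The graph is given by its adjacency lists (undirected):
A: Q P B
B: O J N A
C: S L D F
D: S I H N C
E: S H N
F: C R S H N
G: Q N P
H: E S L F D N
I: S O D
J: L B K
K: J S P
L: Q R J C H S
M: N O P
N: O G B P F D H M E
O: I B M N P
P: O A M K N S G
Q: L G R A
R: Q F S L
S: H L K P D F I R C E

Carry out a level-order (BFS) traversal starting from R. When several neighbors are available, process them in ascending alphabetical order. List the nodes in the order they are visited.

R F L Q S C H N J A G D E I K P B M O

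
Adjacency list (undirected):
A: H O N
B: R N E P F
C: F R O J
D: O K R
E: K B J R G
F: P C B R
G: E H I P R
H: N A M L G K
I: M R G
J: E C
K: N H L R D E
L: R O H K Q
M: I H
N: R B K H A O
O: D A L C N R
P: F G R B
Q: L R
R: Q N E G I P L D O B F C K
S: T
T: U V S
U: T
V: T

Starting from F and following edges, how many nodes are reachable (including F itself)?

18

BFS from F visits: F, P, C, B, R, G, O, J, N, E, Q, I, L, D, K, H, A, M
Reachable nodes: 18 of 22 total.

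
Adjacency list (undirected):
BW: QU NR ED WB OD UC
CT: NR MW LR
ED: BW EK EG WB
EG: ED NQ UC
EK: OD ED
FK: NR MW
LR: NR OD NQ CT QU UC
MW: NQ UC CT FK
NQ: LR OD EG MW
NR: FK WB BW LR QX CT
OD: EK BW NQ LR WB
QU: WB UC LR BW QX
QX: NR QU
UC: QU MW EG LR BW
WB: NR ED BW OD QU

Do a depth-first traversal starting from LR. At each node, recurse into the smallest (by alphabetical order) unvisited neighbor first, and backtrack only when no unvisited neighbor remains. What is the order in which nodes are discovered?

Visit LR
LR → CT
CT → MW
MW → FK
FK → NR
NR → BW
BW → ED
ED → EG
EG → NQ
NQ → OD
OD → EK
OD → WB
WB → QU
QU → QX
QU → UC

LR -> CT -> MW -> FK -> NR -> BW -> ED -> EG -> NQ -> OD -> EK -> WB -> QU -> QX -> UC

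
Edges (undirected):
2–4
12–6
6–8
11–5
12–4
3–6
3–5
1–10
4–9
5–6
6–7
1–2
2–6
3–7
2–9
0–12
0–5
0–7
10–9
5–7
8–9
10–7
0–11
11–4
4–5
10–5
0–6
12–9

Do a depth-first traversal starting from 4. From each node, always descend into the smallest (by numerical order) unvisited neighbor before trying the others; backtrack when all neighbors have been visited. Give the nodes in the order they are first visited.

Visit 4
4 → 2
2 → 1
1 → 10
10 → 5
5 → 0
0 → 6
6 → 3
3 → 7
6 → 8
8 → 9
9 → 12
0 → 11

4, 2, 1, 10, 5, 0, 6, 3, 7, 8, 9, 12, 11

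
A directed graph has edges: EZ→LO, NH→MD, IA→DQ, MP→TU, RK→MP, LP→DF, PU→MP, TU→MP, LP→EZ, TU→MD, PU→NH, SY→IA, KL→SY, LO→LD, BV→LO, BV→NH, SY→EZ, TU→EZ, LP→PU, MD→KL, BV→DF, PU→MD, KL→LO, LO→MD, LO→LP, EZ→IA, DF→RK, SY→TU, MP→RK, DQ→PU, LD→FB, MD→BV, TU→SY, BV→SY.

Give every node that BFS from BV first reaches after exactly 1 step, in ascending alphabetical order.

DF, LO, NH, SY

Level 0: BV
Level 1: DF, LO, NH, SY
Level 2: EZ, IA, LD, LP, MD, RK, TU
Level 3: DQ, FB, KL, MP, PU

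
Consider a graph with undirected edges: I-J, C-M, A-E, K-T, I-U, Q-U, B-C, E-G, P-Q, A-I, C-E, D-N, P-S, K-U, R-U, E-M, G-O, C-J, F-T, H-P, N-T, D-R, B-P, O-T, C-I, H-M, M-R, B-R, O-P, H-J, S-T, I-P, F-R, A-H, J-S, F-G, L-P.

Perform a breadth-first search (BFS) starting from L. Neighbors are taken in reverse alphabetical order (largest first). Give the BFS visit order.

Visit L; enqueue P → queue [P]
Visit P; enqueue S, Q, O, I, H, B → queue [S, Q, O, I, H, B]
Visit S; enqueue T, J → queue [Q, O, I, H, B, T, J]
Visit Q; enqueue U → queue [O, I, H, B, T, J, U]
Visit O; enqueue G → queue [I, H, B, T, J, U, G]
Visit I; enqueue C, A → queue [H, B, T, J, U, G, C, A]
Visit H; enqueue M → queue [B, T, J, U, G, C, A, M]
Visit B; enqueue R → queue [T, J, U, G, C, A, M, R]
Visit T; enqueue N, K, F → queue [J, U, G, C, A, M, R, N, K, F]
Visit J → queue [U, G, C, A, M, R, N, K, F]
Visit U → queue [G, C, A, M, R, N, K, F]
Visit G; enqueue E → queue [C, A, M, R, N, K, F, E]
Visit C → queue [A, M, R, N, K, F, E]
Visit A → queue [M, R, N, K, F, E]
Visit M → queue [R, N, K, F, E]
Visit R; enqueue D → queue [N, K, F, E, D]
Visit N → queue [K, F, E, D]
Visit K → queue [F, E, D]
Visit F → queue [E, D]
Visit E → queue [D]
Visit D → queue []

L P S Q O I H B T J U G C A M R N K F E D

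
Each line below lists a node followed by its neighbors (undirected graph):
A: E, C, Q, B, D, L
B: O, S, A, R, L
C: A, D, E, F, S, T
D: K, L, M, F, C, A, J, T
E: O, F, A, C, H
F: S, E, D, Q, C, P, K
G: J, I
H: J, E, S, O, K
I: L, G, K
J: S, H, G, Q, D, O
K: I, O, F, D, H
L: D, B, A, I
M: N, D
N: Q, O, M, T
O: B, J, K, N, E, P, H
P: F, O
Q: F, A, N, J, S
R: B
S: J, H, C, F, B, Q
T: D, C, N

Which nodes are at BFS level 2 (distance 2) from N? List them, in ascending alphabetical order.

Level 0: N
Level 1: M, O, Q, T
Level 2: A, B, C, D, E, F, H, J, K, P, S
Level 3: G, I, L, R

A, B, C, D, E, F, H, J, K, P, S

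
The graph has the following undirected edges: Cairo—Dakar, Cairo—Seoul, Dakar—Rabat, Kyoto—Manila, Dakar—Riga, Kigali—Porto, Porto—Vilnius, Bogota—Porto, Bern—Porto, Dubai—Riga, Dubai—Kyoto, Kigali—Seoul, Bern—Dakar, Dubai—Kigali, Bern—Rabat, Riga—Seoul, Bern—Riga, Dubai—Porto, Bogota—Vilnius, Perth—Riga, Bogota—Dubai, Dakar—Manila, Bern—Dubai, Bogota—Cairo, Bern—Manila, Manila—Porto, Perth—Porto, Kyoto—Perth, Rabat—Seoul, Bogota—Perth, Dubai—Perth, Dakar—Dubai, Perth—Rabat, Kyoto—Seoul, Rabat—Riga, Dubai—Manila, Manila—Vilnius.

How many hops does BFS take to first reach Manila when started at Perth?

2

Level 0: Perth
Level 1: Bogota, Dubai, Kyoto, Porto, Rabat, Riga
Level 2: Bern, Cairo, Dakar, Kigali, Manila, Seoul, Vilnius
Manila first appears at level 2.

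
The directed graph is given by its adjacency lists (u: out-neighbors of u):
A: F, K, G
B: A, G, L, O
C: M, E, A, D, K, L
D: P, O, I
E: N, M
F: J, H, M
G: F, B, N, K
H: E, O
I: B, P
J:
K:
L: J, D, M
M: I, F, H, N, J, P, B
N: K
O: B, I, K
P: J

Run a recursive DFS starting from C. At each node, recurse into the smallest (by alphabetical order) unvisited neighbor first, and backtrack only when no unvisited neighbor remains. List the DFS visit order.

C A F H E M B G K N L D I P J O

Visit C
C → A
A → F
F → H
H → E
E → M
M → B
B → G
G → K
G → N
B → L
L → D
D → I
I → P
P → J
D → O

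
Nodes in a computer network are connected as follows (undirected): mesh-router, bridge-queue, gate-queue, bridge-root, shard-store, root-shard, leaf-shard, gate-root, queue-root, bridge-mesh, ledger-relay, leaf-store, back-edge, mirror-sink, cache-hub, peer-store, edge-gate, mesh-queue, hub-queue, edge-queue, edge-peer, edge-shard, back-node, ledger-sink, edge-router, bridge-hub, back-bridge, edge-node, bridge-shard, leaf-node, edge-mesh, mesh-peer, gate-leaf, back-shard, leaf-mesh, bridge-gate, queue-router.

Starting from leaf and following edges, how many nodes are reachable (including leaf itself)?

BFS from leaf visits: leaf, gate, mesh, node, shard, store, bridge, edge, queue, root, peer, router, back, hub, cache
Reachable nodes: 15 of 19 total.

15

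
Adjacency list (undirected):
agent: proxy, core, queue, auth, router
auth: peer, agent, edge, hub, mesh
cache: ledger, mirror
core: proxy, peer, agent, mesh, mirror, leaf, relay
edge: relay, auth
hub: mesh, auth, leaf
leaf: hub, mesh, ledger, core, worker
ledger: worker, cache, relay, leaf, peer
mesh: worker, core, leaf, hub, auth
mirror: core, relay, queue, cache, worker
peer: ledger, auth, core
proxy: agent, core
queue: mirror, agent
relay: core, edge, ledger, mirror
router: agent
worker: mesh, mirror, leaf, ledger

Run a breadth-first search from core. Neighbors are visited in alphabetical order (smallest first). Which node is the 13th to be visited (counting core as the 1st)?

ledger

Visit core; enqueue agent, leaf, mesh, mirror, peer, proxy, relay → queue [agent, leaf, mesh, mirror, peer, proxy, relay]
Visit agent; enqueue auth, queue, router → queue [leaf, mesh, mirror, peer, proxy, relay, auth, queue, router]
Visit leaf; enqueue hub, ledger, worker → queue [mesh, mirror, peer, proxy, relay, auth, queue, router, hub, ledger, worker]
Visit mesh → queue [mirror, peer, proxy, relay, auth, queue, router, hub, ledger, worker]
Visit mirror; enqueue cache → queue [peer, proxy, relay, auth, queue, router, hub, ledger, worker, cache]
Visit peer → queue [proxy, relay, auth, queue, router, hub, ledger, worker, cache]
Visit proxy → queue [relay, auth, queue, router, hub, ledger, worker, cache]
Visit relay; enqueue edge → queue [auth, queue, router, hub, ledger, worker, cache, edge]
Visit auth → queue [queue, router, hub, ledger, worker, cache, edge]
Visit queue → queue [router, hub, ledger, worker, cache, edge]
Visit router → queue [hub, ledger, worker, cache, edge]
Visit hub → queue [ledger, worker, cache, edge]
Visit ledger → queue [worker, cache, edge]
Visit worker → queue [cache, edge]
Visit cache → queue [edge]
Visit edge → queue []

Visit order: core, agent, leaf, mesh, mirror, peer, proxy, relay, auth, queue, router, hub, ledger, worker, cache, edge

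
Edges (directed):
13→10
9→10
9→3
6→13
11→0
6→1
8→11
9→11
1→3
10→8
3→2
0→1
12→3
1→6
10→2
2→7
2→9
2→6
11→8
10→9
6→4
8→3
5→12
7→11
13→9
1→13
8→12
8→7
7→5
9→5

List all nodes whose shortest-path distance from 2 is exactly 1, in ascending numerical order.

Level 0: 2
Level 1: 6, 7, 9
Level 2: 1, 3, 4, 5, 10, 11, 13
Level 3: 0, 8, 12

6, 7, 9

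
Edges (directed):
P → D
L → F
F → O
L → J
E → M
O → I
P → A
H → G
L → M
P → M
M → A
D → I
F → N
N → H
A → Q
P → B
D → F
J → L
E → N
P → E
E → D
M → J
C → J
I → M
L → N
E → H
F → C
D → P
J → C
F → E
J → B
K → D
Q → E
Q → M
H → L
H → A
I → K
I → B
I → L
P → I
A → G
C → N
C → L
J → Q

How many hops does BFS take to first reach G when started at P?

2

Level 0: P
Level 1: A, B, D, E, I, M
Level 2: F, G, H, J, K, L, N, Q
Level 3: C, O
G first appears at level 2.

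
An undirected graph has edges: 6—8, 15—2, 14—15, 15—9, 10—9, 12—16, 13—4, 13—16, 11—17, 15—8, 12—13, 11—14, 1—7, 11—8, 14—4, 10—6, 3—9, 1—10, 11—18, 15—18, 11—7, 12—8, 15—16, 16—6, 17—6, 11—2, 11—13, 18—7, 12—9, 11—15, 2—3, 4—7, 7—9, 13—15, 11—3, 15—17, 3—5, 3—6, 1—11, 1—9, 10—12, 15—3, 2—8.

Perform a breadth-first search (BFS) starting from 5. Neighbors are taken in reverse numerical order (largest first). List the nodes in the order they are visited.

5, 3, 15, 11, 9, 6, 2, 18, 17, 16, 14, 13, 8, 7, 1, 12, 10, 4

Visit 5; enqueue 3 → queue [3]
Visit 3; enqueue 15, 11, 9, 6, 2 → queue [15, 11, 9, 6, 2]
Visit 15; enqueue 18, 17, 16, 14, 13, 8 → queue [11, 9, 6, 2, 18, 17, 16, 14, 13, 8]
Visit 11; enqueue 7, 1 → queue [9, 6, 2, 18, 17, 16, 14, 13, 8, 7, 1]
Visit 9; enqueue 12, 10 → queue [6, 2, 18, 17, 16, 14, 13, 8, 7, 1, 12, 10]
Visit 6 → queue [2, 18, 17, 16, 14, 13, 8, 7, 1, 12, 10]
Visit 2 → queue [18, 17, 16, 14, 13, 8, 7, 1, 12, 10]
Visit 18 → queue [17, 16, 14, 13, 8, 7, 1, 12, 10]
Visit 17 → queue [16, 14, 13, 8, 7, 1, 12, 10]
Visit 16 → queue [14, 13, 8, 7, 1, 12, 10]
Visit 14; enqueue 4 → queue [13, 8, 7, 1, 12, 10, 4]
Visit 13 → queue [8, 7, 1, 12, 10, 4]
Visit 8 → queue [7, 1, 12, 10, 4]
Visit 7 → queue [1, 12, 10, 4]
Visit 1 → queue [12, 10, 4]
Visit 12 → queue [10, 4]
Visit 10 → queue [4]
Visit 4 → queue []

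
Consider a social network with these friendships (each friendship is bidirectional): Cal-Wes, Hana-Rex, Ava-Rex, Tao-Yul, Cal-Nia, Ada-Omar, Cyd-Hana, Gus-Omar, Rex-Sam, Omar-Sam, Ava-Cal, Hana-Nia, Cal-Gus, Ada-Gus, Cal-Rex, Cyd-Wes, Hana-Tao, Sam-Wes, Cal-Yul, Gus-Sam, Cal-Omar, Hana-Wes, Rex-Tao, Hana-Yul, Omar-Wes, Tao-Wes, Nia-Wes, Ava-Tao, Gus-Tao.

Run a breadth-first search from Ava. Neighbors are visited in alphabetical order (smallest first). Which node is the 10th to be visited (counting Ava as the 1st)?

Hana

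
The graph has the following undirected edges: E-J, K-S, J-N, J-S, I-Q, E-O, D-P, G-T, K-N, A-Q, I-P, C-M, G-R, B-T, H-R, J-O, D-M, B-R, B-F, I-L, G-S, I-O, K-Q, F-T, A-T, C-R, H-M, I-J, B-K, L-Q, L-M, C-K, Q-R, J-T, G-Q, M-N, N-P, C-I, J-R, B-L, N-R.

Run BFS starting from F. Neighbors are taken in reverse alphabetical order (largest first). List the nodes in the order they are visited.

Visit F; enqueue T, B → queue [T, B]
Visit T; enqueue J, G, A → queue [B, J, G, A]
Visit B; enqueue R, L, K → queue [J, G, A, R, L, K]
Visit J; enqueue S, O, N, I, E → queue [G, A, R, L, K, S, O, N, I, E]
Visit G; enqueue Q → queue [A, R, L, K, S, O, N, I, E, Q]
Visit A → queue [R, L, K, S, O, N, I, E, Q]
Visit R; enqueue H, C → queue [L, K, S, O, N, I, E, Q, H, C]
Visit L; enqueue M → queue [K, S, O, N, I, E, Q, H, C, M]
Visit K → queue [S, O, N, I, E, Q, H, C, M]
Visit S → queue [O, N, I, E, Q, H, C, M]
Visit O → queue [N, I, E, Q, H, C, M]
Visit N; enqueue P → queue [I, E, Q, H, C, M, P]
Visit I → queue [E, Q, H, C, M, P]
Visit E → queue [Q, H, C, M, P]
Visit Q → queue [H, C, M, P]
Visit H → queue [C, M, P]
Visit C → queue [M, P]
Visit M; enqueue D → queue [P, D]
Visit P → queue [D]
Visit D → queue []

F -> T -> B -> J -> G -> A -> R -> L -> K -> S -> O -> N -> I -> E -> Q -> H -> C -> M -> P -> D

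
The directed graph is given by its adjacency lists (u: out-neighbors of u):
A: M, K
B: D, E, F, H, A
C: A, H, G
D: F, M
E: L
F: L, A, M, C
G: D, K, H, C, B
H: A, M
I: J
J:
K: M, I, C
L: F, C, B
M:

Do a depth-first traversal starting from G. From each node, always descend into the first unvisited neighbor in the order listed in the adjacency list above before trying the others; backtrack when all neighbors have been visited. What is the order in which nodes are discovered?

Visit G
G → D
D → F
F → L
L → C
C → A
A → M
A → K
K → I
I → J
C → H
L → B
B → E

G → D → F → L → C → A → M → K → I → J → H → B → E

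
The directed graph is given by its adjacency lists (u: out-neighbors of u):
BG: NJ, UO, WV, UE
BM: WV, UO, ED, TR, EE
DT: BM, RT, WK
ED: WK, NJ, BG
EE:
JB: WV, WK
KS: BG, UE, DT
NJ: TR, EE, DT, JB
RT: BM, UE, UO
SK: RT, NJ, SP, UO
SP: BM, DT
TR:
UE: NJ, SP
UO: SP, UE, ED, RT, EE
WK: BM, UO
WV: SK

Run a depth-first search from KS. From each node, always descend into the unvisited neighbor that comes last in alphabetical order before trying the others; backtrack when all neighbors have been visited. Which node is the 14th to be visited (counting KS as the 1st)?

Visit KS
KS → UE
UE → SP
SP → DT
DT → WK
WK → UO
UO → RT
RT → BM
BM → WV
WV → SK
SK → NJ
NJ → TR
NJ → JB
NJ → EE
BM → ED
ED → BG

Visit order: KS, UE, SP, DT, WK, UO, RT, BM, WV, SK, NJ, TR, JB, EE, ED, BG

EE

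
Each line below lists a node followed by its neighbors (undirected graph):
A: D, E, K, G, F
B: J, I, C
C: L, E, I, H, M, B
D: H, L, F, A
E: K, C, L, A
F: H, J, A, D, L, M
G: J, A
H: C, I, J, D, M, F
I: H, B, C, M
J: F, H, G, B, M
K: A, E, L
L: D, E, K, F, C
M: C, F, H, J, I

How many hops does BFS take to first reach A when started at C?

2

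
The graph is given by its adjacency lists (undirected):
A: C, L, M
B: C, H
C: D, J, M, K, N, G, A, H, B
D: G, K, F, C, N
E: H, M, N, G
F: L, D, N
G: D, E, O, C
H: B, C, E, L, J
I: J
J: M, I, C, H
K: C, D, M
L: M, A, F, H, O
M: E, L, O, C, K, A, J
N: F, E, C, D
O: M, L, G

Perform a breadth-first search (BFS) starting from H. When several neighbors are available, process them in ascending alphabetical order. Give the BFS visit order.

Visit H; enqueue B, C, E, J, L → queue [B, C, E, J, L]
Visit B → queue [C, E, J, L]
Visit C; enqueue A, D, G, K, M, N → queue [E, J, L, A, D, G, K, M, N]
Visit E → queue [J, L, A, D, G, K, M, N]
Visit J; enqueue I → queue [L, A, D, G, K, M, N, I]
Visit L; enqueue F, O → queue [A, D, G, K, M, N, I, F, O]
Visit A → queue [D, G, K, M, N, I, F, O]
Visit D → queue [G, K, M, N, I, F, O]
Visit G → queue [K, M, N, I, F, O]
Visit K → queue [M, N, I, F, O]
Visit M → queue [N, I, F, O]
Visit N → queue [I, F, O]
Visit I → queue [F, O]
Visit F → queue [O]
Visit O → queue []

H, B, C, E, J, L, A, D, G, K, M, N, I, F, O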